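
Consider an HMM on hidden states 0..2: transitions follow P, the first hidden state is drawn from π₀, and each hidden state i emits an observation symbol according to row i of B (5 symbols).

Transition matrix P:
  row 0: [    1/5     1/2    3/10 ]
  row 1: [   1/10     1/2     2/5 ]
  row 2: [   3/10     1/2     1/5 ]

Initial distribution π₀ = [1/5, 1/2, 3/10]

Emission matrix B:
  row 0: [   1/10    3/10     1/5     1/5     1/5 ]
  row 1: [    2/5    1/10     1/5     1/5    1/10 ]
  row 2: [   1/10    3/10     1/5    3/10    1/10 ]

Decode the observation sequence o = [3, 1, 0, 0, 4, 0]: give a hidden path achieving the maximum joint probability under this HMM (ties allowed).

path = [1, 2, 1, 1, 1, 1]

t=0: δ = [4.000e-02, 1.000e-01, 9.000e-02]  (obs o_0=3)
t=1: δ = [8.100e-03, 5.000e-03, 1.200e-02]  ψ = [2, 1, 1]  (obs o_1=1)
t=2: δ = [3.600e-04, 2.400e-03, 2.430e-04]  ψ = [2, 2, 0]  (obs o_2=0)
t=3: δ = [2.400e-05, 4.800e-04, 9.600e-05]  ψ = [1, 1, 1]  (obs o_3=0)
t=4: δ = [9.600e-06, 2.400e-05, 1.920e-05]  ψ = [1, 1, 1]  (obs o_4=4)
t=5: δ = [5.760e-07, 4.800e-06, 9.600e-07]  ψ = [2, 1, 1]  (obs o_5=0)
backtrack: best end state = 1; path = [1, 2, 1, 1, 1, 1]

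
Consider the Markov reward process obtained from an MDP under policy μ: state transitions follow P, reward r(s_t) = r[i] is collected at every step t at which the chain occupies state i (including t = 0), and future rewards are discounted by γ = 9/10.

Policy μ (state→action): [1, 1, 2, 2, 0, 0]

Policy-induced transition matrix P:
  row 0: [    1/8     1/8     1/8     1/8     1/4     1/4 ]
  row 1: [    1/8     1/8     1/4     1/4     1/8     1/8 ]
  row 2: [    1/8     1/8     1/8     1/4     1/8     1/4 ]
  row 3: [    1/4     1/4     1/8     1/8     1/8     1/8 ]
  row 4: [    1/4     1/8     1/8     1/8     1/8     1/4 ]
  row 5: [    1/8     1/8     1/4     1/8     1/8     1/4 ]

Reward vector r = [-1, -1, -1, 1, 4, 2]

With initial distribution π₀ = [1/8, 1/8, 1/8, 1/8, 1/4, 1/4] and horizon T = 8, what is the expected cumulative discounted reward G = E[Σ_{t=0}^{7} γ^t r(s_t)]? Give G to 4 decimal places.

G = 4.4802

t=0: π = [0.1250, 0.1250, 0.1250, 0.1250, 0.2500, 0.2500], E[r] = 1.2500, γ^t·E[r] = 1.250000, running G = 1.250000
t=1: π = [0.1719, 0.1406, 0.1719, 0.1563, 0.1406, 0.2188], E[r] = 0.6719, γ^t·E[r] = 0.604688, running G = 1.854688
t=2: π = [0.1621, 0.1445, 0.1699, 0.1641, 0.1465, 0.2129], E[r] = 0.6992, γ^t·E[r] = 0.566367, running G = 2.421055
t=3: π = [0.1638, 0.1455, 0.1697, 0.1643, 0.1453, 0.2114], E[r] = 0.6892, γ^t·E[r] = 0.502433, running G = 2.923488
t=4: π = [0.1637, 0.1455, 0.1696, 0.1644, 0.1455, 0.2113], E[r] = 0.6900, γ^t·E[r] = 0.452711, running G = 3.376199
t=5: π = [0.1637, 0.1455, 0.1696, 0.1644, 0.1455, 0.2113], E[r] = 0.6899, γ^t·E[r] = 0.407363, running G = 3.783562
t=6: π = [0.1637, 0.1455, 0.1696, 0.1644, 0.1455, 0.2113], E[r] = 0.6899, γ^t·E[r] = 0.366637, running G = 4.150199
t=7: π = [0.1637, 0.1455, 0.1696, 0.1644, 0.1455, 0.2113], E[r] = 0.6899, γ^t·E[r] = 0.329973, running G = 4.480172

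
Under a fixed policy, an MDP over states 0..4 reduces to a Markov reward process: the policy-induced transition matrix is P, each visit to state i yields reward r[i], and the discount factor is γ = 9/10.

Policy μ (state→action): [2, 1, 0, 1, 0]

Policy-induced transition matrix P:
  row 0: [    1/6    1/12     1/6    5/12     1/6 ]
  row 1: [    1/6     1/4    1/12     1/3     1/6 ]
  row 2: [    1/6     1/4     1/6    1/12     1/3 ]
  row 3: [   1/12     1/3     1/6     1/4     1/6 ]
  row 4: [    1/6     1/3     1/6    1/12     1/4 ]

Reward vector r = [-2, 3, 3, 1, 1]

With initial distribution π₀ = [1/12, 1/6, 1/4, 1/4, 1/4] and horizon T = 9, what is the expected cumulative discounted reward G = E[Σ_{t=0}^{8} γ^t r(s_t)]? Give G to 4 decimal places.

G = 8.6571

t=0: π = [0.0833, 0.1667, 0.2500, 0.2500, 0.2500], E[r] = 1.5833, γ^t·E[r] = 1.583333, running G = 1.583333
t=1: π = [0.1458, 0.2778, 0.1528, 0.1944, 0.2292], E[r] = 1.4236, γ^t·E[r] = 1.281250, running G = 2.864583
t=2: π = [0.1505, 0.2610, 0.1435, 0.2338, 0.2112], E[r] = 1.3576, γ^t·E[r] = 1.099688, running G = 3.964271
t=3: π = [0.1472, 0.2620, 0.1449, 0.2377, 0.2082], E[r] = 1.3723, γ^t·E[r] = 1.000406, running G = 4.964677
t=4: π = [0.1469, 0.2626, 0.1448, 0.2375, 0.2082], E[r] = 1.3743, γ^t·E[r] = 0.901708, running G = 5.866385
t=5: π = [0.1469, 0.2627, 0.1448, 0.2375, 0.2082], E[r] = 1.3743, γ^t·E[r] = 0.811492, running G = 6.677876
t=6: π = [0.1469, 0.2627, 0.1448, 0.2375, 0.2081], E[r] = 1.3743, γ^t·E[r] = 0.730338, running G = 7.408215
t=7: π = [0.1469, 0.2627, 0.1448, 0.2375, 0.2081], E[r] = 1.3743, γ^t·E[r] = 0.657307, running G = 8.065522
t=8: π = [0.1469, 0.2627, 0.1448, 0.2375, 0.2081], E[r] = 1.3743, γ^t·E[r] = 0.591577, running G = 8.657099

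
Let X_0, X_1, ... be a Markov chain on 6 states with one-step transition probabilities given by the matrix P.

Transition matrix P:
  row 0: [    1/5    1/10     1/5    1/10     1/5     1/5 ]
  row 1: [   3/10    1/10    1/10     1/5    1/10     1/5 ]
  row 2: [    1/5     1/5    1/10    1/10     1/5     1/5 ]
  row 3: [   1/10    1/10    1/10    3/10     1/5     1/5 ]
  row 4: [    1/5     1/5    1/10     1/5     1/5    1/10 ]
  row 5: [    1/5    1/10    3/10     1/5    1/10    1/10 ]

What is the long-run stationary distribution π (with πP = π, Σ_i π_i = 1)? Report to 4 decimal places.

π = [0.1949, 0.1323, 0.1528, 0.1836, 0.1701, 0.1664]

Balance equations π_j = Σ_i π_i·P[i][j]:
  π_0 = 1/5·π_0 + 3/10·π_1 + 1/5·π_2 + 1/10·π_3 + 1/5·π_4 + 1/5·π_5
  π_1 = 1/10·π_0 + 1/10·π_1 + 1/5·π_2 + 1/10·π_3 + 1/5·π_4 + 1/10·π_5
  π_2 = 1/5·π_0 + 1/10·π_1 + 1/10·π_2 + 1/10·π_3 + 1/10·π_4 + 3/10·π_5
  π_3 = 1/10·π_0 + 1/5·π_1 + 1/10·π_2 + 3/10·π_3 + 1/5·π_4 + 1/5·π_5
  π_4 = 1/5·π_0 + 1/10·π_1 + 1/5·π_2 + 1/5·π_3 + 1/5·π_4 + 1/10·π_5
  normalize: π_0 + π_1 + π_2 + π_3 + π_4 + π_5 = 1
Solving the linear system gives exactly π = [19051/97763, 12933/97763, 14934/97763, 17949/97763, 16633/97763, 16263/97763].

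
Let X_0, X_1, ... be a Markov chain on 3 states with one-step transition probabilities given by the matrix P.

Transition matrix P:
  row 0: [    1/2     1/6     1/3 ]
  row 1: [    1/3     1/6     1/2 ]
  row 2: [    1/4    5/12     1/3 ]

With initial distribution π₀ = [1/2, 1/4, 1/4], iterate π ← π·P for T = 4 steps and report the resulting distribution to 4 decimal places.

t=0: π = [0.5000, 0.2500, 0.2500]
t=1: π = [0.3958, 0.2292, 0.3750]
t=2: π = [0.3681, 0.2604, 0.3715]
t=3: π = [0.3637, 0.2595, 0.3767]
t=4: π = [0.3626, 0.2609, 0.3766]

π = [0.3626, 0.2609, 0.3766]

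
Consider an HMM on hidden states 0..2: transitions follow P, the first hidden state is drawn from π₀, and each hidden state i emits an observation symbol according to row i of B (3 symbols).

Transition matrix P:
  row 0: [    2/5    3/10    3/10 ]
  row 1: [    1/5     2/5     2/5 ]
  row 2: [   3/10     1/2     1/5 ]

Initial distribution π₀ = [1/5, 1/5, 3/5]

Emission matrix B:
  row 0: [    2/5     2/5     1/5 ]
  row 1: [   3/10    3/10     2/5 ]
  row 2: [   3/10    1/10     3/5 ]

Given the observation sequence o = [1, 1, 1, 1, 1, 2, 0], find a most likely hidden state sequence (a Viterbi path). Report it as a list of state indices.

t=0: δ = [8.000e-02, 6.000e-02, 6.000e-02]  (obs o_0=1)
t=1: δ = [1.280e-02, 9.000e-03, 2.400e-03]  ψ = [0, 2, 0]  (obs o_1=1)
t=2: δ = [2.048e-03, 1.152e-03, 3.840e-04]  ψ = [0, 0, 0]  (obs o_2=1)
t=3: δ = [3.277e-04, 1.843e-04, 6.144e-05]  ψ = [0, 0, 0]  (obs o_3=1)
t=4: δ = [5.243e-05, 2.949e-05, 9.830e-06]  ψ = [0, 0, 0]  (obs o_4=1)
t=5: δ = [4.194e-06, 6.291e-06, 9.437e-06]  ψ = [0, 0, 0]  (obs o_5=2)
t=6: δ = [1.132e-06, 1.416e-06, 7.550e-07]  ψ = [2, 2, 1]  (obs o_6=0)
backtrack: best end state = 1; path = [0, 0, 0, 0, 0, 2, 1]

path = [0, 0, 0, 0, 0, 2, 1]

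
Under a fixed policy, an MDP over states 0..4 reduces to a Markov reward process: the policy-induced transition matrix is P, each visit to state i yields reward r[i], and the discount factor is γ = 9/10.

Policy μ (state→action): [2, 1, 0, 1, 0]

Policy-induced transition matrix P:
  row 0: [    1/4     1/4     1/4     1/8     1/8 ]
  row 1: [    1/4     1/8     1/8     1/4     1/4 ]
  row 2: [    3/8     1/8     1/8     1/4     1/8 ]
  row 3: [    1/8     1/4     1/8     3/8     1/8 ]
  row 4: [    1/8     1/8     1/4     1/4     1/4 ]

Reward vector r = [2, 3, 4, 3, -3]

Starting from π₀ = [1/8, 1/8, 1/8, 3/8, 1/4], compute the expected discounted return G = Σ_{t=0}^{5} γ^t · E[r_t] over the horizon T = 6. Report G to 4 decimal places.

G = 8.6583

t=0: π = [0.1250, 0.1250, 0.1250, 0.3750, 0.2500], E[r] = 1.5000, γ^t·E[r] = 1.500000, running G = 1.500000
t=1: π = [0.1875, 0.1875, 0.1719, 0.2813, 0.1719], E[r] = 1.9531, γ^t·E[r] = 1.757813, running G = 3.257813
t=2: π = [0.2148, 0.1836, 0.1699, 0.2617, 0.1699], E[r] = 1.9355, γ^t·E[r] = 1.567793, running G = 4.825605
t=3: π = [0.2173, 0.1846, 0.1731, 0.2559, 0.1692], E[r] = 1.9407, γ^t·E[r] = 1.414751, running G = 6.240357
t=4: π = [0.2185, 0.1841, 0.1733, 0.2548, 0.1692], E[r] = 1.9395, γ^t·E[r] = 1.272495, running G = 7.512852
t=5: π = [0.2187, 0.1842, 0.1735, 0.2545, 0.1692], E[r] = 1.9398, γ^t·E[r] = 1.145424, running G = 8.658276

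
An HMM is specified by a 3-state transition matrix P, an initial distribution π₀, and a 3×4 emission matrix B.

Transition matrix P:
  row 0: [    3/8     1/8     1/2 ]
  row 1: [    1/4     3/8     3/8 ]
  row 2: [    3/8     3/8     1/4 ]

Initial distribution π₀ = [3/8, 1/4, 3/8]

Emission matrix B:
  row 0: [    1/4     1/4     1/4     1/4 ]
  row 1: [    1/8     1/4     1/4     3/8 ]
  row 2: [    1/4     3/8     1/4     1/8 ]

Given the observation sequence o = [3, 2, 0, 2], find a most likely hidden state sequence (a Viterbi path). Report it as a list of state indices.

t=0: δ = [9.375e-02, 9.375e-02, 4.688e-02]  (obs o_0=3)
t=1: δ = [8.789e-03, 8.789e-03, 1.172e-02]  ψ = [0, 1, 0]  (obs o_1=2)
t=2: δ = [1.099e-03, 5.493e-04, 1.099e-03]  ψ = [2, 2, 0]  (obs o_2=0)
t=3: δ = [1.030e-04, 1.030e-04, 1.373e-04]  ψ = [0, 2, 0]  (obs o_3=2)
backtrack: best end state = 2; path = [0, 2, 0, 2]

path = [0, 2, 0, 2]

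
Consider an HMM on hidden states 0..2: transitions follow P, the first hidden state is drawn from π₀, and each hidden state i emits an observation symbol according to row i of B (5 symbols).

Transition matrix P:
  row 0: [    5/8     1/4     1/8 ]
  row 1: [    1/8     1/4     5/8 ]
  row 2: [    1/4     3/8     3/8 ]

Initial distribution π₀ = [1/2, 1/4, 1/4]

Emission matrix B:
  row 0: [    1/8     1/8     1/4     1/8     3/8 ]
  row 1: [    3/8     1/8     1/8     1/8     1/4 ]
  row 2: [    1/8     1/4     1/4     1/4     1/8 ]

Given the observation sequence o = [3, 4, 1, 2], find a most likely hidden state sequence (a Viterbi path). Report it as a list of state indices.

path = [0, 0, 0, 0]

t=0: δ = [6.250e-02, 3.125e-02, 6.250e-02]  (obs o_0=3)
t=1: δ = [1.465e-02, 5.859e-03, 2.930e-03]  ψ = [0, 2, 2]  (obs o_1=4)
t=2: δ = [1.144e-03, 4.578e-04, 9.155e-04]  ψ = [0, 0, 1]  (obs o_2=1)
t=3: δ = [1.788e-04, 4.292e-05, 8.583e-05]  ψ = [0, 2, 2]  (obs o_3=2)
backtrack: best end state = 0; path = [0, 0, 0, 0]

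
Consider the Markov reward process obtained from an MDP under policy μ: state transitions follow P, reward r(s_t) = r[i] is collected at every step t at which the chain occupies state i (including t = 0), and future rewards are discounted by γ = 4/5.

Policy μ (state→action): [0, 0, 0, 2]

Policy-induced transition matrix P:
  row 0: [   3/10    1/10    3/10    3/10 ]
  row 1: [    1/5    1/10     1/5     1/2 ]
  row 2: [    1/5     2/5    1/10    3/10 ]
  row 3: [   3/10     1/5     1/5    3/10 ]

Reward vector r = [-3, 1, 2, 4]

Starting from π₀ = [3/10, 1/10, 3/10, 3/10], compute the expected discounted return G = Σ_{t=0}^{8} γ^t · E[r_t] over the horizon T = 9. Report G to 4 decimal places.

G = 4.9011

t=0: π = [0.3000, 0.1000, 0.3000, 0.3000], E[r] = 1.0000, γ^t·E[r] = 1.000000, running G = 1.000000
t=1: π = [0.2600, 0.2200, 0.2000, 0.3200], E[r] = 1.1200, γ^t·E[r] = 0.896000, running G = 1.896000
t=2: π = [0.2580, 0.1920, 0.2060, 0.3440], E[r] = 1.2060, γ^t·E[r] = 0.771840, running G = 2.667840
t=3: π = [0.2602, 0.1962, 0.2052, 0.3384], E[r] = 1.1796, γ^t·E[r] = 0.603955, running G = 3.271795
t=4: π = [0.2599, 0.1954, 0.2055, 0.3392], E[r] = 1.1838, γ^t·E[r] = 0.484876, running G = 3.756671
t=5: π = [0.2599, 0.1956, 0.2054, 0.3391], E[r] = 1.1830, γ^t·E[r] = 0.387657, running G = 4.144329
t=6: π = [0.2599, 0.1955, 0.2054, 0.3391], E[r] = 1.1832, γ^t·E[r] = 0.310168, running G = 4.454496
t=7: π = [0.2599, 0.1955, 0.2054, 0.3391], E[r] = 1.1832, γ^t·E[r] = 0.248127, running G = 4.702624
t=8: π = [0.2599, 0.1955, 0.2054, 0.3391], E[r] = 1.1832, γ^t·E[r] = 0.198503, running G = 4.901127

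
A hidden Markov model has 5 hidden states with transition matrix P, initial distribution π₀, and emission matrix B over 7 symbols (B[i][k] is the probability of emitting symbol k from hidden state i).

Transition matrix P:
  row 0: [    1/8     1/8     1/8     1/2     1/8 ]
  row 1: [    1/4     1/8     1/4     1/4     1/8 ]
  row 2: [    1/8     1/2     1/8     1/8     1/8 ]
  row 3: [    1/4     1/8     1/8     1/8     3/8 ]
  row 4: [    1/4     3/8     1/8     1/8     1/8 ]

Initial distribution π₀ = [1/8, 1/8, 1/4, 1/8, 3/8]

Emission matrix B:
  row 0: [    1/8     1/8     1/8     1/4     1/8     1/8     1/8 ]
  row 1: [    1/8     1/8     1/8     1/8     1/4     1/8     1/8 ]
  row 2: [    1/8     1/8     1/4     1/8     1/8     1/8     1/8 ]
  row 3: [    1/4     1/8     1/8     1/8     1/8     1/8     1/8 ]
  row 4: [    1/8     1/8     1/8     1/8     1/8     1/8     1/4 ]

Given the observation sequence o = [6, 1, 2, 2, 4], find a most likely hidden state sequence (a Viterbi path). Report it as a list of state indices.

t=0: δ = [1.562e-02, 1.562e-02, 3.125e-02, 1.562e-02, 9.375e-02]  (obs o_0=6)
t=1: δ = [2.930e-03, 4.395e-03, 1.465e-03, 1.465e-03, 1.465e-03]  ψ = [4, 4, 4, 4, 4]  (obs o_1=1)
t=2: δ = [1.373e-04, 9.155e-05, 2.747e-04, 1.831e-04, 6.866e-05]  ψ = [1, 2, 1, 0, 1]  (obs o_2=2)
t=3: δ = [5.722e-06, 1.717e-05, 8.583e-06, 8.583e-06, 8.583e-06]  ψ = [3, 2, 2, 0, 3]  (obs o_3=2)
t=4: δ = [5.364e-07, 1.073e-06, 5.364e-07, 5.364e-07, 4.023e-07]  ψ = [1, 2, 1, 1, 3]  (obs o_4=4)
backtrack: best end state = 1; path = [4, 1, 2, 2, 1]

path = [4, 1, 2, 2, 1]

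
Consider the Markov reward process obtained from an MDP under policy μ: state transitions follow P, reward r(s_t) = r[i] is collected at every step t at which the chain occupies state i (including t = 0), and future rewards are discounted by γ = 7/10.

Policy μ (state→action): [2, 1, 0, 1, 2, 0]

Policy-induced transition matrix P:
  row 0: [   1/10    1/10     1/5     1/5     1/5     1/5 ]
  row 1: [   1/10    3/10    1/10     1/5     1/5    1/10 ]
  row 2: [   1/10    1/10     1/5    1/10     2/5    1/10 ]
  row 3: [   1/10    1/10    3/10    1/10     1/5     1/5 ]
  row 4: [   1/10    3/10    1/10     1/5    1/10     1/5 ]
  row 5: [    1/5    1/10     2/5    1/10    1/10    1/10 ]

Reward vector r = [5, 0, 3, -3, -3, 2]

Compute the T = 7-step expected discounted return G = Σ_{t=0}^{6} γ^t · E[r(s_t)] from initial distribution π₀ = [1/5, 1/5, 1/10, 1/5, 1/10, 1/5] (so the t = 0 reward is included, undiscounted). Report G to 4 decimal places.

G = 1.7684

t=0: π = [0.2000, 0.2000, 0.1000, 0.2000, 0.1000, 0.2000], E[r] = 0.8000, γ^t·E[r] = 0.800000, running G = 0.800000
t=1: π = [0.1200, 0.1600, 0.2300, 0.1500, 0.1900, 0.1500], E[r] = 0.5700, γ^t·E[r] = 0.399000, running G = 1.199000
t=2: π = [0.1150, 0.1700, 0.2100, 0.1470, 0.2120, 0.1460], E[r] = 0.4200, γ^t·E[r] = 0.205800, running G = 1.404800
t=3: π = [0.1146, 0.1764, 0.2057, 0.1497, 0.2062, 0.1474], E[r] = 0.4172, γ^t·E[r] = 0.143100, running G = 1.547900
t=4: π = [0.1147, 0.1765, 0.2062, 0.1497, 0.2058, 0.1471], E[r] = 0.4199, γ^t·E[r] = 0.100811, running G = 1.648710
t=5: π = [0.1147, 0.1765, 0.2062, 0.1497, 0.2060, 0.1470], E[r] = 0.4191, γ^t·E[r] = 0.070430, running G = 1.719140
t=6: π = [0.1147, 0.1765, 0.2061, 0.1497, 0.2059, 0.1470], E[r] = 0.4191, γ^t·E[r] = 0.049301, running G = 1.768442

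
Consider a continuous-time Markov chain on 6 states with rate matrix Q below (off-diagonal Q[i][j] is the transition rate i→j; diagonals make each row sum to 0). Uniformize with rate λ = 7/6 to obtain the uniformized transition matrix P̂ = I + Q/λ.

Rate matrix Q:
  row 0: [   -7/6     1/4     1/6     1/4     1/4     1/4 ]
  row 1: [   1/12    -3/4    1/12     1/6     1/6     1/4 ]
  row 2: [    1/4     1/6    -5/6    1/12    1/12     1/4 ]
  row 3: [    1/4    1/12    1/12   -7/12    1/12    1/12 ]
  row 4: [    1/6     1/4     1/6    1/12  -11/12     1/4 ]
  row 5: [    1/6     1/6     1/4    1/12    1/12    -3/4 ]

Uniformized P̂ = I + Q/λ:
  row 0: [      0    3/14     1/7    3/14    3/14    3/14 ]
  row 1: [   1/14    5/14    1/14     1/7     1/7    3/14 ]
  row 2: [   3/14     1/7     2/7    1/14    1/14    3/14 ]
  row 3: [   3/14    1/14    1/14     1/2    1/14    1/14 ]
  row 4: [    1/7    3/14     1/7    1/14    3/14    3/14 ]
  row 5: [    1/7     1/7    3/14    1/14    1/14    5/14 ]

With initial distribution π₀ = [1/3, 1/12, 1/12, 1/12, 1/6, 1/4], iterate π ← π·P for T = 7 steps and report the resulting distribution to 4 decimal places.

t=0: π = [0.3333, 0.0833, 0.0833, 0.0833, 0.1667, 0.2500]
t=1: π = [0.1012, 0.1905, 0.1607, 0.1607, 0.1488, 0.2381]
t=2: π = [0.1378, 0.1901, 0.1577, 0.1684, 0.1207, 0.2253]
t=3: π = [0.1329, 0.1900, 0.1559, 0.1768, 0.1219, 0.2224]
t=4: π = [0.1341, 0.1891, 0.1548, 0.1798, 0.1214, 0.2208]
t=5: π = [0.1341, 0.1888, 0.1544, 0.1811, 0.1214, 0.2201]
t=6: π = [0.1342, 0.1886, 0.1542, 0.1817, 0.1214, 0.2199]
t=7: π = [0.1342, 0.1886, 0.1541, 0.1819, 0.1214, 0.2197]

π = [0.1342, 0.1886, 0.1541, 0.1819, 0.1214, 0.2197]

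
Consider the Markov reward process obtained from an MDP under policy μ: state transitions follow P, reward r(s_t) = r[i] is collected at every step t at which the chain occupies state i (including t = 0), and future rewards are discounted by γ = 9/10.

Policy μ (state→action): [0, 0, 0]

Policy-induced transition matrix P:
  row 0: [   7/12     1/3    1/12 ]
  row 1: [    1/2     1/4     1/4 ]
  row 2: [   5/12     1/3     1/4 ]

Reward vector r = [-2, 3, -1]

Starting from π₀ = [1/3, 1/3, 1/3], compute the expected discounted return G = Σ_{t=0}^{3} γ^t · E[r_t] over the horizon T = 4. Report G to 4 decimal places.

G = -0.7062

t=0: π = [0.3333, 0.3333, 0.3333], E[r] = 0.0000, γ^t·E[r] = 0.000000, running G = 0.000000
t=1: π = [0.5000, 0.3056, 0.1944], E[r] = -0.2778, γ^t·E[r] = -0.250000, running G = -0.250000
t=2: π = [0.5255, 0.3079, 0.1667], E[r] = -0.2940, γ^t·E[r] = -0.238125, running G = -0.488125
t=3: π = [0.5299, 0.3077, 0.1624], E[r] = -0.2992, γ^t·E[r] = -0.218109, running G = -0.706234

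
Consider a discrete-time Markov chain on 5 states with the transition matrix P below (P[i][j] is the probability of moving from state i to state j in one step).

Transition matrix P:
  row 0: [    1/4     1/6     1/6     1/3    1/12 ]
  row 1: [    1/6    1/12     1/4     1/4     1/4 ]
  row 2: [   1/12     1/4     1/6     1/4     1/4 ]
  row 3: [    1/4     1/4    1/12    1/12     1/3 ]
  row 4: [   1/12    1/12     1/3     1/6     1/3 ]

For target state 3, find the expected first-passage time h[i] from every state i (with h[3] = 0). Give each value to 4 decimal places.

First-step conditioning: h[3] = 0; for i ≠ 3, h[i] = 1 + Σ_k P[i][k]·h[k].
  h[0] = 1 + 1/4·h[0] + 1/6·h[1] + 1/6·h[2] + 1/12·h[4]
  h[1] = 1 + 1/6·h[0] + 1/12·h[1] + 1/4·h[2] + 1/4·h[4]
  h[2] = 1 + 1/12·h[0] + 1/4·h[1] + 1/6·h[2] + 1/4·h[4]
  h[4] = 1 + 1/12·h[0] + 1/12·h[1] + 1/3·h[2] + 1/3·h[4]
Solving the 4×4 linear system over states ≠ 3 gives exactly h = [1260/341, 1416/341, 1428/341, 0, 1560/341] (h[3] = 0 is the target).

h = [3.6950, 4.1525, 4.1877, 0.0000, 4.5748]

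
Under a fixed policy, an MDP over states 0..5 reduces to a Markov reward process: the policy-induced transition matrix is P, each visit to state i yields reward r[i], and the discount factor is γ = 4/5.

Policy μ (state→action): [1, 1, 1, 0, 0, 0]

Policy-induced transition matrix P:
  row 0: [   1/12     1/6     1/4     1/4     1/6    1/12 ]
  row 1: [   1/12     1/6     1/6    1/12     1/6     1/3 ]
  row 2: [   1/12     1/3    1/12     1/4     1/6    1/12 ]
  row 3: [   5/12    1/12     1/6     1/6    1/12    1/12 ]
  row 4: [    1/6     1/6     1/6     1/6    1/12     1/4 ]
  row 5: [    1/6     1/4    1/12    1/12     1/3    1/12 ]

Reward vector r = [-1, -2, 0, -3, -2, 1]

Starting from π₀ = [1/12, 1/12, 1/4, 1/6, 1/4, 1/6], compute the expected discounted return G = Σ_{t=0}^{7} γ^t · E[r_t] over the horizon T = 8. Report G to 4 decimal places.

t=0: π = [0.0833, 0.0833, 0.2500, 0.1667, 0.2500, 0.1667], E[r] = -1.0833, γ^t·E[r] = -1.083333, running G = -1.083333
t=1: π = [0.1736, 0.2083, 0.1389, 0.1736, 0.1597, 0.1458], E[r] = -1.2847, γ^t·E[r] = -1.027778, running G = -2.111111
t=2: π = [0.1667, 0.1875, 0.1574, 0.1632, 0.1632, 0.1620], E[r] = -1.1956, γ^t·E[r] = -0.765185, running G = -2.876296
t=3: π = [0.1648, 0.1928, 0.1539, 0.1645, 0.1665, 0.1574], E[r] = -1.2196, γ^t·E[r] = -0.624444, running G = -3.500741
t=4: π = [0.1652, 0.1917, 0.1545, 0.1640, 0.1653, 0.1593], E[r] = -1.2121, γ^t·E[r] = -0.496484, running G = -3.997225
t=5: π = [0.1651, 0.1920, 0.1543, 0.1641, 0.1658, 0.1588], E[r] = -1.2140, γ^t·E[r] = -0.397791, running G = -4.395015
t=6: π = [0.1651, 0.1919, 0.1543, 0.1640, 0.1657, 0.1590], E[r] = -1.2134, γ^t·E[r] = -0.318092, running G = -4.713107
t=7: π = [0.1651, 0.1920, 0.1543, 0.1640, 0.1657, 0.1589], E[r] = -1.2136, γ^t·E[r] = -0.254502, running G = -4.967610

G = -4.9676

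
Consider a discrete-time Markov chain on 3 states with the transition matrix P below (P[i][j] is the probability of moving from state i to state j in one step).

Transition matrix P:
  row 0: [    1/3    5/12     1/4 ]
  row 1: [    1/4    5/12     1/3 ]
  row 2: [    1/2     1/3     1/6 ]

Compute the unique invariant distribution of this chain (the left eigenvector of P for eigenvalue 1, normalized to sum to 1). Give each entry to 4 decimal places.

π = [0.3439, 0.3949, 0.2611]

Balance equations π_j = Σ_i π_i·P[i][j]:
  π_0 = 1/3·π_0 + 1/4·π_1 + 1/2·π_2
  π_1 = 5/12·π_0 + 5/12·π_1 + 1/3·π_2
  normalize: π_0 + π_1 + π_2 = 1
Solving the linear system gives exactly π = [54/157, 62/157, 41/157].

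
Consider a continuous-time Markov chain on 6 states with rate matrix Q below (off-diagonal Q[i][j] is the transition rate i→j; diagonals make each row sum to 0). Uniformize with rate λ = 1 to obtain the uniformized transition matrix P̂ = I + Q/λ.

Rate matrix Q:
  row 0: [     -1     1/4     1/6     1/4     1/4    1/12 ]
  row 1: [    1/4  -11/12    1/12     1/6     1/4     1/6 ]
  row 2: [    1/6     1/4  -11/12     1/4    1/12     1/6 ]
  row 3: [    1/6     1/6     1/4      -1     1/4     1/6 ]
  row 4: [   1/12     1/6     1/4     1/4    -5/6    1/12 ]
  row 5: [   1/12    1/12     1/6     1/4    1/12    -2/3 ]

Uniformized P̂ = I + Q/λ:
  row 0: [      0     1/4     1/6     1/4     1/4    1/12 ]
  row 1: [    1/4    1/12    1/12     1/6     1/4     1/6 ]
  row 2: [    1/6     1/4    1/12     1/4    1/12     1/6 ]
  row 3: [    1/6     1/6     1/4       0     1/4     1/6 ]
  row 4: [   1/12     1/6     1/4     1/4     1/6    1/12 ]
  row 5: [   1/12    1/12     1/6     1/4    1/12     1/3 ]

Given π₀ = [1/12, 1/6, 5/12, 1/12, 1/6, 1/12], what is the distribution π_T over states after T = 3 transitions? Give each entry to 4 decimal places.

π = [0.1285, 0.1644, 0.1697, 0.1914, 0.1780, 0.1681]

t=0: π = [0.0833, 0.1667, 0.4167, 0.0833, 0.1667, 0.0833]
t=1: π = [0.1458, 0.1875, 0.1389, 0.2153, 0.1528, 0.1597]
t=2: π = [0.1319, 0.1615, 0.1701, 0.1806, 0.1875, 0.1684]
t=3: π = [0.1285, 0.1644, 0.1697, 0.1914, 0.1780, 0.1681]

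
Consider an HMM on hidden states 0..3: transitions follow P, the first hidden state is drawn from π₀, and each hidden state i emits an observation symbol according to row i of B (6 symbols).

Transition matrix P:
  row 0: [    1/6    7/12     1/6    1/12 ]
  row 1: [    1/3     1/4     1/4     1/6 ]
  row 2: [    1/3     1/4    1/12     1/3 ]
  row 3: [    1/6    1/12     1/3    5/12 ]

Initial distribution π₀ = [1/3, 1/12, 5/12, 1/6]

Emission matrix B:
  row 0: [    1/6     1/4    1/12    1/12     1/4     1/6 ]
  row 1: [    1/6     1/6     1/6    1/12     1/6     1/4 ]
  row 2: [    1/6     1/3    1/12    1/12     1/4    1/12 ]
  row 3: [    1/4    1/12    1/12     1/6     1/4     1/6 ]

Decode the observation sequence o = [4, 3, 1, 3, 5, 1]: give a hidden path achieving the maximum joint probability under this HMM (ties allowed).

t=0: δ = [8.333e-02, 1.389e-02, 1.042e-01, 4.167e-02]  (obs o_0=4)
t=1: δ = [2.894e-03, 4.051e-03, 1.157e-03, 5.787e-03]  ψ = [2, 0, 0, 2]  (obs o_1=3)
t=2: δ = [3.376e-04, 2.813e-04, 6.430e-04, 2.009e-04]  ψ = [1, 0, 3, 3]  (obs o_2=1)
t=3: δ = [1.786e-05, 1.641e-05, 5.861e-06, 3.572e-05]  ψ = [2, 0, 1, 2]  (obs o_3=3)
t=4: δ = [9.923e-07, 2.605e-06, 9.923e-07, 2.481e-06]  ψ = [3, 0, 3, 3]  (obs o_4=5)
t=5: δ = [2.171e-07, 1.085e-07, 2.756e-07, 8.614e-08]  ψ = [1, 1, 3, 3]  (obs o_5=1)
backtrack: best end state = 2; path = [2, 3, 2, 3, 3, 2]

path = [2, 3, 2, 3, 3, 2]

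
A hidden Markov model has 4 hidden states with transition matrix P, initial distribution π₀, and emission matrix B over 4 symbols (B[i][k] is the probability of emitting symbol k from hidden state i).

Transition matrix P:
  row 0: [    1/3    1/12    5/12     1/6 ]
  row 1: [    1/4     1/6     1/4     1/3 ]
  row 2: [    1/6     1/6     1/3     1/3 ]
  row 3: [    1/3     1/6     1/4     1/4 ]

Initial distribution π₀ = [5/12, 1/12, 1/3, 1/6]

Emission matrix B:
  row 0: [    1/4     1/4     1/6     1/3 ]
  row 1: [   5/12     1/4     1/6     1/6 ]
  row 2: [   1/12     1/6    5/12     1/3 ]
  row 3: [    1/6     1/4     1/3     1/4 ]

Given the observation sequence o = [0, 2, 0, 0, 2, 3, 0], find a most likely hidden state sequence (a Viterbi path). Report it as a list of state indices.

t=0: δ = [1.042e-01, 3.472e-02, 2.778e-02, 2.778e-02]  (obs o_0=0)
t=1: δ = [5.787e-03, 1.447e-03, 1.808e-02, 5.787e-03]  ψ = [0, 0, 0, 0]  (obs o_1=2)
t=2: δ = [7.535e-04, 1.256e-03, 5.023e-04, 1.005e-03]  ψ = [2, 2, 2, 2]  (obs o_2=0)
t=3: δ = [8.372e-05, 8.721e-05, 2.616e-05, 6.977e-05]  ψ = [3, 1, 0, 1]  (obs o_3=0)
t=4: δ = [4.651e-06, 2.423e-06, 1.454e-05, 9.690e-06]  ψ = [0, 1, 0, 1]  (obs o_4=2)
t=5: δ = [1.077e-06, 4.038e-07, 1.615e-06, 1.211e-06]  ψ = [3, 2, 2, 2]  (obs o_5=3)
t=6: δ = [1.009e-07, 1.122e-07, 4.486e-08, 8.973e-08]  ψ = [3, 2, 2, 2]  (obs o_6=0)
backtrack: best end state = 1; path = [0, 2, 3, 0, 2, 2, 1]

path = [0, 2, 3, 0, 2, 2, 1]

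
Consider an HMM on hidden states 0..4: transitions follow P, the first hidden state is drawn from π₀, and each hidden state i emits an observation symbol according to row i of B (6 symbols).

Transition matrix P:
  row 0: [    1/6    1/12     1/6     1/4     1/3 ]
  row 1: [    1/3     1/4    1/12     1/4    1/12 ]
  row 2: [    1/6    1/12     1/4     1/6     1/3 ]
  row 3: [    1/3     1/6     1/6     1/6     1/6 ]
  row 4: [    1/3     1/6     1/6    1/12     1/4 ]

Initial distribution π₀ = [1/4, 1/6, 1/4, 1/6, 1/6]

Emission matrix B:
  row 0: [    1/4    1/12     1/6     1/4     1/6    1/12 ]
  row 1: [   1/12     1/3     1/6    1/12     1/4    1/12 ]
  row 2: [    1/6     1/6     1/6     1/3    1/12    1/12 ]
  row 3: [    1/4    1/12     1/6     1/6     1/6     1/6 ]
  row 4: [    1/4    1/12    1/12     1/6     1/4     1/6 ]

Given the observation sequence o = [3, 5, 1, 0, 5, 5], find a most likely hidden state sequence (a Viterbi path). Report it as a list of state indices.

path = [2, 4, 1, 0, 4, 4]

t=0: δ = [6.250e-02, 1.389e-02, 8.333e-02, 2.778e-02, 2.778e-02]  (obs o_0=3)
t=1: δ = [1.157e-03, 5.787e-04, 1.736e-03, 2.604e-03, 4.630e-03]  ψ = [2, 2, 2, 0, 2]  (obs o_1=5)
t=2: δ = [1.286e-04, 2.572e-04, 1.286e-04, 3.617e-05, 9.645e-05]  ψ = [4, 4, 4, 3, 4]  (obs o_2=1)
t=3: δ = [2.143e-05, 5.358e-06, 5.358e-06, 1.608e-05, 1.072e-05]  ψ = [1, 1, 2, 1, 0]  (obs o_3=0)
t=4: δ = [4.465e-07, 2.233e-07, 2.977e-07, 8.931e-07, 1.191e-06]  ψ = [3, 3, 0, 0, 0]  (obs o_4=5)
t=5: δ = [3.308e-08, 1.654e-08, 1.654e-08, 2.481e-08, 4.961e-08]  ψ = [4, 4, 4, 3, 4]  (obs o_5=5)
backtrack: best end state = 4; path = [2, 4, 1, 0, 4, 4]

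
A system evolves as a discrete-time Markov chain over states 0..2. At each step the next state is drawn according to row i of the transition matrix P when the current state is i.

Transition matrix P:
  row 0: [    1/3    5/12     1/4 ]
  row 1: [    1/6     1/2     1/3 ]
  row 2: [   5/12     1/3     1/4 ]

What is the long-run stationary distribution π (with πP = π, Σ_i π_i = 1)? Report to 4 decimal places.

π = [0.2857, 0.4286, 0.2857]

Balance equations π_j = Σ_i π_i·P[i][j]:
  π_0 = 1/3·π_0 + 1/6·π_1 + 5/12·π_2
  π_1 = 5/12·π_0 + 1/2·π_1 + 1/3·π_2
  normalize: π_0 + π_1 + π_2 = 1
Solving the linear system gives exactly π = [2/7, 3/7, 2/7].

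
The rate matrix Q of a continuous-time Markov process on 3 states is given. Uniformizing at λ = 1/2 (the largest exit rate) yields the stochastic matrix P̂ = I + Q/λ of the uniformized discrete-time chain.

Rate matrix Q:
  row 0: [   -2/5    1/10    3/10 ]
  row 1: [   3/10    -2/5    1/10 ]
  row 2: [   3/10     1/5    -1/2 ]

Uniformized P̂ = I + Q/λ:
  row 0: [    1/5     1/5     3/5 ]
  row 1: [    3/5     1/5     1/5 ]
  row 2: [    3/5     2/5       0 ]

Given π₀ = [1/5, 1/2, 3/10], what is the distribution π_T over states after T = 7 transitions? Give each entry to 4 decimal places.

t=0: π = [0.2000, 0.5000, 0.3000]
t=1: π = [0.5200, 0.2600, 0.2200]
t=2: π = [0.3920, 0.2440, 0.3640]
t=3: π = [0.4432, 0.2728, 0.2840]
t=4: π = [0.4227, 0.2568, 0.3205]
t=5: π = [0.4309, 0.2641, 0.3050]
t=6: π = [0.4276, 0.2610, 0.3114]
t=7: π = [0.4289, 0.2623, 0.3088]

π = [0.4289, 0.2623, 0.3088]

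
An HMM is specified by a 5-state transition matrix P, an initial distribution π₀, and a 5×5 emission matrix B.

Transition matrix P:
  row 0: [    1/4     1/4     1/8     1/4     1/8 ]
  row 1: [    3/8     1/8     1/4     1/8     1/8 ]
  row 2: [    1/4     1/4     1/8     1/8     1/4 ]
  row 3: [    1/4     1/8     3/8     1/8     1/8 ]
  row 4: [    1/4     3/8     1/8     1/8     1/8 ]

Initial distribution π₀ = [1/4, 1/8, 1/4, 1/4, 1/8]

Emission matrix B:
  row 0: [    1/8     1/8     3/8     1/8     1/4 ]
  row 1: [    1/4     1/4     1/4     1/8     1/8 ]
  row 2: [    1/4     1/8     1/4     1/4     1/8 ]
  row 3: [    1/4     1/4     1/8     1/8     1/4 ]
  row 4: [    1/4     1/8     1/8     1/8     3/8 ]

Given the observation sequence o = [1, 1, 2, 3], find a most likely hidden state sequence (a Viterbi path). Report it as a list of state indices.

t=0: δ = [3.125e-02, 3.125e-02, 3.125e-02, 6.250e-02, 1.562e-02]  (obs o_0=1)
t=1: δ = [1.953e-03, 1.953e-03, 2.930e-03, 1.953e-03, 9.766e-04]  ψ = [3, 0, 3, 0, 2]  (obs o_1=1)
t=2: δ = [2.747e-04, 1.831e-04, 1.831e-04, 6.104e-05, 9.155e-05]  ψ = [1, 2, 3, 0, 2]  (obs o_2=2)
t=3: δ = [8.583e-06, 8.583e-06, 1.144e-05, 8.583e-06, 5.722e-06]  ψ = [0, 0, 1, 0, 2]  (obs o_3=3)
backtrack: best end state = 2; path = [3, 2, 1, 2]

path = [3, 2, 1, 2]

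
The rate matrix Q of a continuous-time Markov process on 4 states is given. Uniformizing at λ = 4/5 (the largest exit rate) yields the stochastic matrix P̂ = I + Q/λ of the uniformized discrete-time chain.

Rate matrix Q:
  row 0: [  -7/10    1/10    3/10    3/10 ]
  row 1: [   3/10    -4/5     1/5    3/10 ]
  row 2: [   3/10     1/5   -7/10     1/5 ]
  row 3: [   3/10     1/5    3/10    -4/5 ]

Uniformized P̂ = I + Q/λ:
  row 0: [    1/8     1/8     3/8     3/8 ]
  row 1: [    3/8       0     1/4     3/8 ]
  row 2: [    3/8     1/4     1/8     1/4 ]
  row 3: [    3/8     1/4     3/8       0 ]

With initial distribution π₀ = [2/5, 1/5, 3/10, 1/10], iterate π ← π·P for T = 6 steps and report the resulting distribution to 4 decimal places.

π = [0.3000, 0.1701, 0.2831, 0.2468]

t=0: π = [0.4000, 0.2000, 0.3000, 0.1000]
t=1: π = [0.2750, 0.1500, 0.2750, 0.3000]
t=2: π = [0.3063, 0.1781, 0.2875, 0.2281]
t=3: π = [0.2984, 0.1672, 0.2809, 0.2535]
t=4: π = [0.3004, 0.1709, 0.2839, 0.2448]
t=5: π = [0.2999, 0.1697, 0.2827, 0.2477]
t=6: π = [0.3000, 0.1701, 0.2831, 0.2468]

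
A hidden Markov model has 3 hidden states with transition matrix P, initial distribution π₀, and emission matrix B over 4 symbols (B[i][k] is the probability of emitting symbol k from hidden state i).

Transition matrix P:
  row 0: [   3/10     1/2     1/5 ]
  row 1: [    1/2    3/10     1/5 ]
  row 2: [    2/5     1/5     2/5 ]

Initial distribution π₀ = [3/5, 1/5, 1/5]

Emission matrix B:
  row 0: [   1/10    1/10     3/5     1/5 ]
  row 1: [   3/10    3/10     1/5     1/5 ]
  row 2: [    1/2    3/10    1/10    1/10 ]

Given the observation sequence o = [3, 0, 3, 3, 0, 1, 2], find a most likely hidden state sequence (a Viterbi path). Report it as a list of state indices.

t=0: δ = [1.200e-01, 4.000e-02, 2.000e-02]  (obs o_0=3)
t=1: δ = [3.600e-03, 1.800e-02, 1.200e-02]  ψ = [0, 0, 0]  (obs o_1=0)
t=2: δ = [1.800e-03, 1.080e-03, 4.800e-04]  ψ = [1, 1, 2]  (obs o_2=3)
t=3: δ = [1.080e-04, 1.800e-04, 3.600e-05]  ψ = [0, 0, 0]  (obs o_3=3)
t=4: δ = [9.000e-06, 1.620e-05, 1.800e-05]  ψ = [1, 0, 1]  (obs o_4=0)
t=5: δ = [8.100e-07, 1.458e-06, 2.160e-06]  ψ = [1, 1, 2]  (obs o_5=1)
t=6: δ = [5.184e-07, 8.748e-08, 8.640e-08]  ψ = [2, 1, 2]  (obs o_6=2)
backtrack: best end state = 0; path = [0, 1, 0, 1, 2, 2, 0]

path = [0, 1, 0, 1, 2, 2, 0]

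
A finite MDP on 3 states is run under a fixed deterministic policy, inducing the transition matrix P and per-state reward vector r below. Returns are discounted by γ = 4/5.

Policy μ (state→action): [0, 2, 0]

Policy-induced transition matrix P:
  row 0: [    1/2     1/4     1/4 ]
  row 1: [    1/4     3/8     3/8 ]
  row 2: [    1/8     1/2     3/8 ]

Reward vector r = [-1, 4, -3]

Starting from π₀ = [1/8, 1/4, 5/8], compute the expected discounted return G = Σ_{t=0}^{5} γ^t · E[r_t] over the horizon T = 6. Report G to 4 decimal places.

t=0: π = [0.1250, 0.2500, 0.6250], E[r] = -1.0000, γ^t·E[r] = -1.000000, running G = -1.000000
t=1: π = [0.2031, 0.4375, 0.3594], E[r] = 0.4688, γ^t·E[r] = 0.375000, running G = -0.625000
t=2: π = [0.2559, 0.3945, 0.3496], E[r] = 0.2734, γ^t·E[r] = 0.175000, running G = -0.450000
t=3: π = [0.2703, 0.3867, 0.3430], E[r] = 0.2476, γ^t·E[r] = 0.126750, running G = -0.323250
t=4: π = [0.2747, 0.3841, 0.3412], E[r] = 0.2380, γ^t·E[r] = 0.097500, running G = -0.225750
t=5: π = [0.2760, 0.3833, 0.3407], E[r] = 0.2353, γ^t·E[r] = 0.077088, running G = -0.148663

G = -0.1487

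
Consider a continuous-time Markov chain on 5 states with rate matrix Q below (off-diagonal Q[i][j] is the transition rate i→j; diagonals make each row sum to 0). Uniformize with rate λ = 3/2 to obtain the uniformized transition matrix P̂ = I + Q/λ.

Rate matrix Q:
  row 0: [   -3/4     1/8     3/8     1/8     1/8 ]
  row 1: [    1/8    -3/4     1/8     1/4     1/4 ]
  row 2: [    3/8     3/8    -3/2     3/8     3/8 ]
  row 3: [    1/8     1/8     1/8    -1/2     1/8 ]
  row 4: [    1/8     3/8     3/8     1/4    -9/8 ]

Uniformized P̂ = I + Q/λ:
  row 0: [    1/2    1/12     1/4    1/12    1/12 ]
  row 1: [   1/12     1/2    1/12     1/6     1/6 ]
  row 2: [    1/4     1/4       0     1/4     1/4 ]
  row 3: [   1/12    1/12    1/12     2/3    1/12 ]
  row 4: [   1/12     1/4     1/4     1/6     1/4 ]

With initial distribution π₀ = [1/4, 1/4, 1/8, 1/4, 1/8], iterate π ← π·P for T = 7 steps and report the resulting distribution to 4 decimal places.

π = [0.1795, 0.2217, 0.1273, 0.3237, 0.1477]

t=0: π = [0.2500, 0.2500, 0.1250, 0.2500, 0.1250]
t=1: π = [0.2083, 0.2292, 0.1354, 0.2813, 0.1458]
t=2: π = [0.1927, 0.2257, 0.1311, 0.3012, 0.1493]
t=3: π = [0.1855, 0.2241, 0.1294, 0.3121, 0.1489]
t=4: π = [0.1822, 0.2231, 0.1283, 0.3181, 0.1484]
t=5: π = [0.1806, 0.2224, 0.1277, 0.3212, 0.1480]
t=6: π = [0.1799, 0.2220, 0.1275, 0.3229, 0.1478]
t=7: π = [0.1795, 0.2217, 0.1273, 0.3237, 0.1477]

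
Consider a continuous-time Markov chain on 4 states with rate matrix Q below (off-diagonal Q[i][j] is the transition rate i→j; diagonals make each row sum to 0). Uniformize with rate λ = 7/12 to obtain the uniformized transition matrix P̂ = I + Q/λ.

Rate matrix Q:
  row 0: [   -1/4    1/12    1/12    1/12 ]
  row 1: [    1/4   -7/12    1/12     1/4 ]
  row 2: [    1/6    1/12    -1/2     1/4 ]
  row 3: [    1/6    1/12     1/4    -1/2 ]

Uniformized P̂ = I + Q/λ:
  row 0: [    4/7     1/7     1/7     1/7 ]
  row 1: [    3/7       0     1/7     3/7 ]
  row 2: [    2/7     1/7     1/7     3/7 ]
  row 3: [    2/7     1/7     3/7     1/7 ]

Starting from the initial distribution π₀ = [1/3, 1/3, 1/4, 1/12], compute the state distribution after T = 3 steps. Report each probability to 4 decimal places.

t=0: π = [0.3333, 0.3333, 0.2500, 0.0833]
t=1: π = [0.4286, 0.0952, 0.1667, 0.3095]
t=2: π = [0.4218, 0.1293, 0.2313, 0.2177]
t=3: π = [0.4247, 0.1244, 0.2051, 0.2459]

π = [0.4247, 0.1244, 0.2051, 0.2459]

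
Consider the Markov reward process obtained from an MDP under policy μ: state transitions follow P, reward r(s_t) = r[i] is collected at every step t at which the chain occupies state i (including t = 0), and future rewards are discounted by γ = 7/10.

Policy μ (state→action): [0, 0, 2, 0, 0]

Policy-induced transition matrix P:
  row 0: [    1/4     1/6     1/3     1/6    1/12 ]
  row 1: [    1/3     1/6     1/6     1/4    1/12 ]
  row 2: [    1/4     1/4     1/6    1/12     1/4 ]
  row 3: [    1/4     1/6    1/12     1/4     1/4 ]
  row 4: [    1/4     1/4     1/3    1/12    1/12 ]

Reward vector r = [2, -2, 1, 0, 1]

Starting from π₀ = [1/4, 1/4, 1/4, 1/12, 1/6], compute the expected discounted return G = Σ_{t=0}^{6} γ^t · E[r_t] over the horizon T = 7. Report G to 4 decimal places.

t=0: π = [0.2500, 0.2500, 0.2500, 0.0833, 0.1667], E[r] = 0.4167, γ^t·E[r] = 0.416667, running G = 0.416667
t=1: π = [0.2708, 0.2014, 0.2292, 0.1597, 0.1389], E[r] = 0.5069, γ^t·E[r] = 0.354861, running G = 0.771528
t=2: π = [0.2668, 0.1973, 0.2216, 0.1661, 0.1481], E[r] = 0.5087, γ^t·E[r] = 0.249253, running G = 1.020781
t=3: π = [0.2664, 0.1975, 0.2220, 0.1661, 0.1480], E[r] = 0.5079, γ^t·E[r] = 0.174196, running G = 1.194977
t=4: π = [0.2665, 0.1975, 0.2219, 0.1661, 0.1480], E[r] = 0.5078, γ^t·E[r] = 0.121931, running G = 1.316908
t=5: π = [0.2665, 0.1975, 0.2219, 0.1661, 0.1480], E[r] = 0.5078, γ^t·E[r] = 0.085352, running G = 1.402260
t=6: π = [0.2665, 0.1975, 0.2219, 0.1661, 0.1480], E[r] = 0.5078, γ^t·E[r] = 0.059747, running G = 1.462007

G = 1.4620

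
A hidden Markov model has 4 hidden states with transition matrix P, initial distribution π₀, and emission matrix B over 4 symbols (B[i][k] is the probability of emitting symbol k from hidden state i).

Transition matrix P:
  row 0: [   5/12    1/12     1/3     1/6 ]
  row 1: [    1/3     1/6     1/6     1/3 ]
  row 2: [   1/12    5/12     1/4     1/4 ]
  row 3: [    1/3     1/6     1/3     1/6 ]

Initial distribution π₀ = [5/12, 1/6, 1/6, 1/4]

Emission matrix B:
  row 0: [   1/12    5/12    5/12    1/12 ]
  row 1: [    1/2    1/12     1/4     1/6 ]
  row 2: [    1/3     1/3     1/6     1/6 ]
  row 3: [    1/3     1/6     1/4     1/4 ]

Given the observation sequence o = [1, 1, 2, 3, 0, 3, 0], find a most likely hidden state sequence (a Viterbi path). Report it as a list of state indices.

t=0: δ = [1.736e-01, 1.389e-02, 5.556e-02, 4.167e-02]  (obs o_0=1)
t=1: δ = [3.014e-02, 1.929e-03, 1.929e-02, 4.823e-03]  ψ = [0, 2, 0, 0]  (obs o_1=1)
t=2: δ = [5.233e-03, 2.009e-03, 1.674e-03, 1.256e-03]  ψ = [0, 2, 0, 0]  (obs o_2=2)
t=3: δ = [1.817e-04, 1.163e-04, 2.907e-04, 2.180e-04]  ψ = [0, 2, 0, 0]  (obs o_3=3)
t=4: δ = [6.309e-06, 6.056e-05, 2.423e-05, 2.423e-05]  ψ = [0, 2, 2, 2]  (obs o_4=0)
t=5: δ = [1.682e-06, 1.682e-06, 1.682e-06, 5.047e-06]  ψ = [1, 1, 1, 1]  (obs o_5=3)
t=6: δ = [1.402e-07, 4.206e-07, 5.608e-07, 2.804e-07]  ψ = [3, 3, 3, 3]  (obs o_6=0)
backtrack: best end state = 2; path = [0, 0, 0, 2, 1, 3, 2]

path = [0, 0, 0, 2, 1, 3, 2]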